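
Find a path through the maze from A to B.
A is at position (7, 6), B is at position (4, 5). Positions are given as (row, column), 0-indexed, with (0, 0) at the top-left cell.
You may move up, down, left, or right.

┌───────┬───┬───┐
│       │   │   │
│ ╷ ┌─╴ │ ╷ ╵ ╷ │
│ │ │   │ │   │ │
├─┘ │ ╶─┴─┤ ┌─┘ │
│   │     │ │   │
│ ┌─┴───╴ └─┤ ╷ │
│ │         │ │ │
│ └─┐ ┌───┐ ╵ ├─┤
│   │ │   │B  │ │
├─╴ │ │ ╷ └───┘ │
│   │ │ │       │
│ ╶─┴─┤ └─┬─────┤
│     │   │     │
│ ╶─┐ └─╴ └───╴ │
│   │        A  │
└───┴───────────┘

Finding the shortest path from (7, 6) to (4, 5):
Path length: 26 steps
Directions: left → left → left → left → up → left → left → up → right → up → left → up → up → right → up → up → right → right → down → left → down → right → right → down → right → down

Solution:

┌───────┬───┬───┐
│  ↱ → ↓│   │   │
│ ╷ ┌─╴ │ ╷ ╵ ╷ │
│ │↑│↓ ↲│ │   │ │
├─┘ │ ╶─┴─┤ ┌─┘ │
│↱ ↑│↳ → ↓│ │   │
│ ┌─┴───╴ └─┤ ╷ │
│↑│      ↳ ↓│ │ │
│ └─┐ ┌───┐ ╵ ├─┤
│↑ ↰│ │   │B  │ │
├─╴ │ │ ╷ └───┘ │
│↱ ↑│ │ │       │
│ ╶─┴─┤ └─┬─────┤
│↑ ← ↰│   │     │
│ ╶─┐ └─╴ └───╴ │
│   │↑ ← ← ← A  │
└───┴───────────┘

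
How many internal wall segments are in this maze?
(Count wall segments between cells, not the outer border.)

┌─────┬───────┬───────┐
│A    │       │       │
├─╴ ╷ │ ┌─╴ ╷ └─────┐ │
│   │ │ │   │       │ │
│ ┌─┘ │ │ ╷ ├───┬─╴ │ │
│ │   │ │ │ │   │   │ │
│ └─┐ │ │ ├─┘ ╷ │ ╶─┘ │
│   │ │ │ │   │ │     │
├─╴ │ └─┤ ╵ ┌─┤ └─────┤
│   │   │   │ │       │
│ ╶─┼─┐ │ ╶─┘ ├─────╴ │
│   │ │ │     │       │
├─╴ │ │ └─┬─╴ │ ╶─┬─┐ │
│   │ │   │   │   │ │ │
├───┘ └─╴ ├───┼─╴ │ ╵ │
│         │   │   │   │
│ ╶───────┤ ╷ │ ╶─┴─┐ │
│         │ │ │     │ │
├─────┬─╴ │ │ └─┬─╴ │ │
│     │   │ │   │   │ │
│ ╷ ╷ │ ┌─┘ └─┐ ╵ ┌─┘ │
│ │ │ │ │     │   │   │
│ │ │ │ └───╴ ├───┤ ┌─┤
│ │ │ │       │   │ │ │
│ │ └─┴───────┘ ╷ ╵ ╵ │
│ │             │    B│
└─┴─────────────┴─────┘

Counting internal wall segments:
Total internal walls: 120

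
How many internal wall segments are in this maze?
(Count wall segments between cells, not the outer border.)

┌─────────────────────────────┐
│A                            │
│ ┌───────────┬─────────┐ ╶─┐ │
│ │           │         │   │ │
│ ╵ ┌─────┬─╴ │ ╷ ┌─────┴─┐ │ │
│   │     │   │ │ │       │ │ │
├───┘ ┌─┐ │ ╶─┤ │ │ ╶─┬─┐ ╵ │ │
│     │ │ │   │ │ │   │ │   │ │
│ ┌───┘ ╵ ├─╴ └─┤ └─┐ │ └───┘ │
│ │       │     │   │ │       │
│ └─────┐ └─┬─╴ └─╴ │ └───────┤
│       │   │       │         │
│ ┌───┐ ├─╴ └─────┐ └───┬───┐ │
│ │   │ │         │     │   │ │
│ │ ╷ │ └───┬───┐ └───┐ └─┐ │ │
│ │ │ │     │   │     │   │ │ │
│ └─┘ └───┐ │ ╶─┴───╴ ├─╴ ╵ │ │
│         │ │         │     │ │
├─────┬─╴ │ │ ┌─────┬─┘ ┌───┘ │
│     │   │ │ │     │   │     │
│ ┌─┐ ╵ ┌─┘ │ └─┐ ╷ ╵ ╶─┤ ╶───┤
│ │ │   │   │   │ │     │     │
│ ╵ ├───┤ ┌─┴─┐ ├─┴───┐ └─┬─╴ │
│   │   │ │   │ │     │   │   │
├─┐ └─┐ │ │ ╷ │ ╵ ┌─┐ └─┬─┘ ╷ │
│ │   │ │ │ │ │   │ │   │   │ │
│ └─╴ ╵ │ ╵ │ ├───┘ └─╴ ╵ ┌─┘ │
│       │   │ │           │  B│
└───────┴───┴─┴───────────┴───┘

Counting internal wall segments:
Total internal walls: 182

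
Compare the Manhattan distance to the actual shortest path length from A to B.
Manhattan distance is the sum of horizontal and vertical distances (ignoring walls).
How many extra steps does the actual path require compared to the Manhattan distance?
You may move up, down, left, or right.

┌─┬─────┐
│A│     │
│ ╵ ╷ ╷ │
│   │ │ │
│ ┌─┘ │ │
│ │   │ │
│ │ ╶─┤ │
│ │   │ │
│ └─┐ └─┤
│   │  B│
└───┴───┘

Manhattan distance: |4 - 0| + |3 - 0| = 7
Actual path length: 11
Extra steps: 11 - 7 = 4

Solution:

┌─┬─────┐
│A│↱ ↓  │
│ ╵ ╷ ╷ │
│↳ ↑│↓│ │
│ ┌─┘ │ │
│ │↓ ↲│ │
│ │ ╶─┤ │
│ │↳ ↓│ │
│ └─┐ └─┤
│   │↳ B│
└───┴───┘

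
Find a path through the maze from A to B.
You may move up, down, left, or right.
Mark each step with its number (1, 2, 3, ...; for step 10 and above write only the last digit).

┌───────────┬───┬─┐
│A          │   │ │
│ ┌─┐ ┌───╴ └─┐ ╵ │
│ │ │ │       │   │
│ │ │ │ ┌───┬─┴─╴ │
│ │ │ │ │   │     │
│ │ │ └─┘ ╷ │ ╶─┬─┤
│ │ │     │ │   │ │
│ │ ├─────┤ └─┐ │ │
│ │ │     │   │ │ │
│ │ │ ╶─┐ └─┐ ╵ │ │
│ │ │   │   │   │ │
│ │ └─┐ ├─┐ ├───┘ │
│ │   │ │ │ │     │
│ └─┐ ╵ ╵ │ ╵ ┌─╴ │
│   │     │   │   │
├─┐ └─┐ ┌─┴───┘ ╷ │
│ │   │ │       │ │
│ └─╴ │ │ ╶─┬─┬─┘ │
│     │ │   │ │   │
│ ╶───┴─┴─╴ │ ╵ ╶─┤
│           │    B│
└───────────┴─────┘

Finding the shortest path through the maze:
Path length: 32 steps
Directions: down → down → down → down → down → down → down → right → down → right → down → left → left → down → right → right → right → right → right → up → left → up → right → right → right → up → right → down → down → left → down → right

Solution:

┌───────────┬───┬─┐
│A          │   │ │
│ ┌─┐ ┌───╴ └─┐ ╵ │
│1│ │ │       │   │
│ │ │ │ ┌───┬─┴─╴ │
│2│ │ │ │   │     │
│ │ │ └─┘ ╷ │ ╶─┬─┤
│3│ │     │ │   │ │
│ │ ├─────┤ └─┐ │ │
│4│ │     │   │ │ │
│ │ │ ╶─┐ └─┐ ╵ │ │
│5│ │   │   │   │ │
│ │ └─┐ ├─┐ ├───┘ │
│6│   │ │ │ │     │
│ └─┐ ╵ ╵ │ ╵ ┌─╴ │
│7 8│     │   │6 7│
├─┐ └─┐ ┌─┴───┘ ╷ │
│ │9 0│ │2 3 4 5│8│
│ └─╴ │ │ ╶─┬─┬─┘ │
│3 2 1│ │1 0│ │0 9│
│ ╶───┴─┴─╴ │ ╵ ╶─┤
│4 5 6 7 8 9│  1 B│
└───────────┴─────┘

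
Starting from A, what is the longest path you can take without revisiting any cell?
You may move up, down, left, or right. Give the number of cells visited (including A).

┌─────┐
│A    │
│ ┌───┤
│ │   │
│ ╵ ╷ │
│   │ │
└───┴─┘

Finding longest simple path using DFS:
Start: (0, 0)
Longest path visits 7 cells
Path: A → down → down → right → up → right → down

Solution:

┌─────┐
│A    │
│ ┌───┤
│↓│↱ ↓│
│ ╵ ╷ │
│↳ ↑│B│
└───┴─┘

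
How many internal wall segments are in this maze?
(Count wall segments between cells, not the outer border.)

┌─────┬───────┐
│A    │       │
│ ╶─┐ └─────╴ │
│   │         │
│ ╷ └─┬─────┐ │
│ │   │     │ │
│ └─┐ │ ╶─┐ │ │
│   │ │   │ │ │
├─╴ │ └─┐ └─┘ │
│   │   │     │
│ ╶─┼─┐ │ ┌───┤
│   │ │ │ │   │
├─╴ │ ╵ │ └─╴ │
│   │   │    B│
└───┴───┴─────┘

Counting internal wall segments:
Total internal walls: 36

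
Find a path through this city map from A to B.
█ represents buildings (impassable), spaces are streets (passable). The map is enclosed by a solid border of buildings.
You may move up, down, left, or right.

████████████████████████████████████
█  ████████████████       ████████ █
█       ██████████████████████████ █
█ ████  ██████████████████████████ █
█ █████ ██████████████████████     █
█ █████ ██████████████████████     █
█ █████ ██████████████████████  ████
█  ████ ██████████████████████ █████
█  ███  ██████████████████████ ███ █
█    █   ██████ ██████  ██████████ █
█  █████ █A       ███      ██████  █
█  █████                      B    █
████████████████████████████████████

Finding the shortest path from A to B:
Movement: cardinal only
Path length: 21 steps
Directions: down → right → right → right → right → right → right → right → right → right → right → right → right → right → right → right → right → right → right → right → right

Solution:

████████████████████████████████████
█  ████████████████       ████████ █
█       ██████████████████████████ █
█ ████  ██████████████████████████ █
█ █████ ██████████████████████     █
█ █████ ██████████████████████     █
█ █████ ██████████████████████  ████
█  ████ ██████████████████████ █████
█  ███  ██████████████████████ ███ █
█    █   ██████ ██████  ██████████ █
█  █████ █A       ███      ██████  █
█  █████  ↳→→→→→→→→→→→→→→→→→→→B    █
████████████████████████████████████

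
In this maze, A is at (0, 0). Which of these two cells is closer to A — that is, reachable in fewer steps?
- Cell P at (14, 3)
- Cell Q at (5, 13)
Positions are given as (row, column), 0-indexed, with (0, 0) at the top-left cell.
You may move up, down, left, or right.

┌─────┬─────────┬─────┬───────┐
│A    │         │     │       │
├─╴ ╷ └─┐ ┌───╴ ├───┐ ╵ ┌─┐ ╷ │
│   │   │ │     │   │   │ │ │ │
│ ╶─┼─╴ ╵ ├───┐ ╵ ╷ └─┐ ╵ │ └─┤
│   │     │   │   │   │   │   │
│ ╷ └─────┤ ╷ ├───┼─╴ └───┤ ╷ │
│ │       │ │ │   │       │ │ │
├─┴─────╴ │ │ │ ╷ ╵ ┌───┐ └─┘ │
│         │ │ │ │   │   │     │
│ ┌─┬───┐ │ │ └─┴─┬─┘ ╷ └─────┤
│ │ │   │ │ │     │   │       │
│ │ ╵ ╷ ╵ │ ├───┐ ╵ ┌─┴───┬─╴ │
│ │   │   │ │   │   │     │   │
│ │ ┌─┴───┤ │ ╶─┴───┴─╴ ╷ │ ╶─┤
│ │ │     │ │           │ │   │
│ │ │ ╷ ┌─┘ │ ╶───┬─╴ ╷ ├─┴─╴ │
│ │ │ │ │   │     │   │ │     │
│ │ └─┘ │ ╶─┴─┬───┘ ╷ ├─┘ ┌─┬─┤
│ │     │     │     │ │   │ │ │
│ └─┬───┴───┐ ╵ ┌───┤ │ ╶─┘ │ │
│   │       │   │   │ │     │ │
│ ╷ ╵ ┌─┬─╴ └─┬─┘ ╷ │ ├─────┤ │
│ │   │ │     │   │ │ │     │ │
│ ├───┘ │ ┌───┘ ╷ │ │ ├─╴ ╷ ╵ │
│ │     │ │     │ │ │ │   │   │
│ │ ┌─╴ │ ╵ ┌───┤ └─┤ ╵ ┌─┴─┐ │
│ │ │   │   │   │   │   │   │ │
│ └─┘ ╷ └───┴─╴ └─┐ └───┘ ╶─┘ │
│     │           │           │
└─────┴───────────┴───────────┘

Shortest path A → P at (14, 3): 29 steps
Shortest path A → Q at (5, 13): 92 steps

P is closer (29 steps vs 92 steps).

Path to P:

┌─────┬─────────┬─────┬───────┐
│A ↓  │         │     │       │
├─╴ ╷ └─┐ ┌───╴ ├───┐ ╵ ┌─┐ ╷ │
│↓ ↲│   │ │     │   │   │ │ │ │
│ ╶─┼─╴ ╵ ├───┐ ╵ ╷ └─┐ ╵ │ └─┤
│↳ ↓│     │   │   │   │   │   │
│ ╷ └─────┤ ╷ ├───┼─╴ └───┤ ╷ │
│ │↳ → → ↓│ │ │   │       │ │ │
├─┴─────╴ │ │ │ ╷ ╵ ┌───┐ └─┘ │
│↓ ← ← ← ↲│ │ │ │   │   │     │
│ ┌─┬───┐ │ │ └─┴─┬─┘ ╷ └─────┤
│↓│ │   │ │ │     │   │       │
│ │ ╵ ╷ ╵ │ ├───┐ ╵ ┌─┴───┬─╴ │
│↓│   │   │ │   │   │     │   │
│ │ ┌─┴───┤ │ ╶─┴───┴─╴ ╷ │ ╶─┤
│↓│ │     │ │           │ │   │
│ │ │ ╷ ┌─┘ │ ╶───┬─╴ ╷ ├─┴─╴ │
│↓│ │ │ │   │     │   │ │     │
│ │ └─┘ │ ╶─┴─┬───┘ ╷ ├─┘ ┌─┬─┤
│↓│     │     │     │ │   │ │ │
│ └─┬───┴───┐ ╵ ┌───┤ │ ╶─┘ │ │
│↓  │       │   │   │ │     │ │
│ ╷ ╵ ┌─┬─╴ └─┬─┘ ╷ │ ├─────┤ │
│↓│   │ │     │   │ │ │     │ │
│ ├───┘ │ ┌───┘ ╷ │ │ ├─╴ ╷ ╵ │
│↓│     │ │     │ │ │ │   │   │
│ │ ┌─╴ │ ╵ ┌───┤ └─┤ ╵ ┌─┴─┐ │
│↓│ │↱ ↓│   │   │   │   │   │ │
│ └─┘ ╷ └───┴─╴ └─┐ └───┘ ╶─┘ │
│↳ → ↑│P          │           │
└─────┴───────────┴───────────┘

Path to Q:

┌─────┬─────────┬─────┬───────┐
│A ↓  │         │     │       │
├─╴ ╷ └─┐ ┌───╴ ├───┐ ╵ ┌─┐ ╷ │
│↓ ↲│   │ │     │   │   │ │ │ │
│ ╶─┼─╴ ╵ ├───┐ ╵ ╷ └─┐ ╵ │ └─┤
│↳ ↓│     │↱ ↓│   │   │   │   │
│ ╷ └─────┤ ╷ ├───┼─╴ └───┤ ╷ │
│ │↳ → → ↓│↑│↓│   │       │ │ │
├─┴─────╴ │ │ │ ╷ ╵ ┌───┐ └─┘ │
│↓ ← ← ← ↲│↑│↓│ │   │↱ ↓│     │
│ ┌─┬───┐ │ │ └─┴─┬─┘ ╷ └─────┤
│↓│ │   │ │↑│↳ → ↓│↱ ↑│↳ → Q  │
│ │ ╵ ╷ ╵ │ ├───┐ ╵ ┌─┴───┬─╴ │
│↓│   │   │↑│   │↳ ↑│     │   │
│ │ ┌─┴───┤ │ ╶─┴───┴─╴ ╷ │ ╶─┤
│↓│ │     │↑│           │ │   │
│ │ │ ╷ ┌─┘ │ ╶───┬─╴ ╷ ├─┴─╴ │
│↓│ │ │ │↱ ↑│     │↓ ↰│ │     │
│ │ └─┘ │ ╶─┴─┬───┘ ╷ ├─┘ ┌─┬─┤
│↓│     │↑ ← ↰│↓ ← ↲│↑│   │ │ │
│ └─┬───┴───┐ ╵ ┌───┤ │ ╶─┘ │ │
│↳ ↓│↱ → → ↓│↑ ↲│   │↑│     │ │
│ ╷ ╵ ┌─┬─╴ └─┬─┘ ╷ │ ├─────┤ │
│ │↳ ↑│ │↓ ↲  │↱ ↓│ │↑│  ↓ ↰│ │
│ ├───┘ │ ┌───┘ ╷ │ │ ├─╴ ╷ ╵ │
│ │     │↓│↱ → ↑│↓│ │↑│↓ ↲│↑ ↰│
│ │ ┌─╴ │ ╵ ┌───┤ └─┤ ╵ ┌─┴─┐ │
│ │ │   │↳ ↑│   │↳ ↓│↑ ↲│   │↑│
│ └─┘ ╷ └───┴─╴ └─┐ └───┘ ╶─┘ │
│     │           │↳ → → → → ↑│
└─────┴───────────┴───────────┘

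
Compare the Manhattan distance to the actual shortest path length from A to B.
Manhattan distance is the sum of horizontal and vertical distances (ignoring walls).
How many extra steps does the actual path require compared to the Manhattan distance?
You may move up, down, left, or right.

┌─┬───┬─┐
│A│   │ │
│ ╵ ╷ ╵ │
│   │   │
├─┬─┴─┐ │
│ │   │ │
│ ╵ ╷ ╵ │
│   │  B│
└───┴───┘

Manhattan distance: |3 - 0| + |3 - 0| = 6
Actual path length: 8
Extra steps: 8 - 6 = 2

Solution:

┌─┬───┬─┐
│A│↱ ↓│ │
│ ╵ ╷ ╵ │
│↳ ↑│↳ ↓│
├─┬─┴─┐ │
│ │   │↓│
│ ╵ ╷ ╵ │
│   │  B│
└───┴───┘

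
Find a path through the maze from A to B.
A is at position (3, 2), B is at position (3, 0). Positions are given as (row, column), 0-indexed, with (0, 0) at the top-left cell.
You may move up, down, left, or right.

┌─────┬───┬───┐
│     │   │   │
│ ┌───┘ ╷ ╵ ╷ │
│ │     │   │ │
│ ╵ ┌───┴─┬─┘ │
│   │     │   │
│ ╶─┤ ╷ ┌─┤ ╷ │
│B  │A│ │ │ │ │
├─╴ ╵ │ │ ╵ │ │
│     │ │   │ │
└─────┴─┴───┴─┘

Finding the shortest path from (3, 2) to (3, 0):
Path length: 4 steps
Directions: down → left → up → left

Solution:

┌─────┬───┬───┐
│     │   │   │
│ ┌───┘ ╷ ╵ ╷ │
│ │     │   │ │
│ ╵ ┌───┴─┬─┘ │
│   │     │   │
│ ╶─┤ ╷ ┌─┤ ╷ │
│B ↰│A│ │ │ │ │
├─╴ ╵ │ │ ╵ │ │
│  ↑ ↲│ │   │ │
└─────┴─┴───┴─┘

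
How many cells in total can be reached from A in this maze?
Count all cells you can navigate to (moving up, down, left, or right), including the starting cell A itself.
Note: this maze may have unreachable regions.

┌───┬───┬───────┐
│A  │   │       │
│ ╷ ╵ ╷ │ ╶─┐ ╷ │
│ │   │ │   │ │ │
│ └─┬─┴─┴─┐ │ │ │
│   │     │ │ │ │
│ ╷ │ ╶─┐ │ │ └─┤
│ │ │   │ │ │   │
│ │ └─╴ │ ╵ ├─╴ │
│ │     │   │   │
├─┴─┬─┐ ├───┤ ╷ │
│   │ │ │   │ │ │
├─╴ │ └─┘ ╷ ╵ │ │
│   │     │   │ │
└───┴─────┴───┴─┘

Using BFS/flood-fill to find all reachable cells from A:
Maze size: 7 × 8 = 56 total cells
4 cell(s) are walled off and cannot be reached from A.
Reachable cells: 52

Reachable region (· marks reachable cells):

┌───┬───┬───────┐
│A ·│· ·│· · · ·│
│ ╷ ╵ ╷ │ ╶─┐ ╷ │
│·│· ·│·│· ·│·│·│
│ └─┬─┴─┴─┐ │ │ │
│· ·│· · ·│·│·│·│
│ ╷ │ ╶─┐ │ │ └─┤
│·│·│· ·│·│·│· ·│
│ │ └─╴ │ ╵ ├─╴ │
│·│· · ·│· ·│· ·│
├─┴─┬─┐ ├───┤ ╷ │
│   │·│·│· ·│·│·│
├─╴ │ └─┘ ╷ ╵ │ │
│   │· · ·│· ·│·│
└───┴─────┴───┴─┘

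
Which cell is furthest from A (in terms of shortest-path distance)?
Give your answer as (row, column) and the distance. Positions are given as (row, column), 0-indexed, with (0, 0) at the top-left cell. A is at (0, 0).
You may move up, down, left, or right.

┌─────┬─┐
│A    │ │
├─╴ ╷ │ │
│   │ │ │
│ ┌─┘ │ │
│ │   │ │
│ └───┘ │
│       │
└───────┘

Computing BFS distances from A to all cells:
Furthest cell: (0, 3)
Distance: 11 steps

Path from A to the furthest cell:

┌─────┬─┐
│A ↓  │B│
├─╴ ╷ │ │
│↓ ↲│ │↑│
│ ┌─┘ │ │
│↓│   │↑│
│ └───┘ │
│↳ → → ↑│
└───────┘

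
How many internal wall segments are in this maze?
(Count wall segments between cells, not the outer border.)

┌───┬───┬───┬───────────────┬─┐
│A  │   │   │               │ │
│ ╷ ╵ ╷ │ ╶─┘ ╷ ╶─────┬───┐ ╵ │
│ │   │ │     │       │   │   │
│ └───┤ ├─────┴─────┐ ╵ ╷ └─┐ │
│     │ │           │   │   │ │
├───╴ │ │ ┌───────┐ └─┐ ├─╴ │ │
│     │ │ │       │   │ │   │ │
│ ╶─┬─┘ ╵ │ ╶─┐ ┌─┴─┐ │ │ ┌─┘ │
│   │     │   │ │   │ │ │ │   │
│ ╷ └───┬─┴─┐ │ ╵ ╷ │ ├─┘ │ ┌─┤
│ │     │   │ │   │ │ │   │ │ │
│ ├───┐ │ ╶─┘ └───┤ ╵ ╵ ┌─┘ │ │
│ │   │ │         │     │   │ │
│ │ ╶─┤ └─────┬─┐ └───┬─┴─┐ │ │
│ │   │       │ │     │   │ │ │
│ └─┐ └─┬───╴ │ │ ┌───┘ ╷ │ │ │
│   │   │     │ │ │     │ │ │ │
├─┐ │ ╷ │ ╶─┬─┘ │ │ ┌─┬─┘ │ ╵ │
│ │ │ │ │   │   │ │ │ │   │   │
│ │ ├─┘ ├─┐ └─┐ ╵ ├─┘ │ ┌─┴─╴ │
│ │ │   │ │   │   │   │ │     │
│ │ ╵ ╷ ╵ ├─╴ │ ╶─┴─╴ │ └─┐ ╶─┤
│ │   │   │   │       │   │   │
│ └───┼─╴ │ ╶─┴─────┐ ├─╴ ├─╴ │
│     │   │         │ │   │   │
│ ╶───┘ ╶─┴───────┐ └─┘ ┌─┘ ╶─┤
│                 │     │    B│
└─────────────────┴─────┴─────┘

Counting internal wall segments:
Total internal walls: 182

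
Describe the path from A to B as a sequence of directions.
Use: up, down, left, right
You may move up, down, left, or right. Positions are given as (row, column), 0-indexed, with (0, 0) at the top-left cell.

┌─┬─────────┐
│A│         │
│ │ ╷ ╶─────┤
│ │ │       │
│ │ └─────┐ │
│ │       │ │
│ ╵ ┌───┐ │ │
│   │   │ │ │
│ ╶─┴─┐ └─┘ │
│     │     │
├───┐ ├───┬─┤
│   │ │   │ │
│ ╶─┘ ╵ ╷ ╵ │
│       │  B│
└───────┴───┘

Finding the path and converting it to directions:
Path through cells: (0,0) → (1,0) → (2,0) → (3,0) → (4,0) → (4,1) → (4,2) → (5,2) → (6,2) → (6,3) → (5,3) → (5,4) → (6,4) → (6,5)
Directions: down, down, down, down, right, right, down, down, right, up, right, down, right

Solution:

┌─┬─────────┐
│A│         │
│ │ ╷ ╶─────┤
│↓│ │       │
│ │ └─────┐ │
│↓│       │ │
│ ╵ ┌───┐ │ │
│↓  │   │ │ │
│ ╶─┴─┐ └─┘ │
│↳ → ↓│     │
├───┐ ├───┬─┤
│   │↓│↱ ↓│ │
│ ╶─┘ ╵ ╷ ╵ │
│    ↳ ↑│↳ B│
└───────┴───┘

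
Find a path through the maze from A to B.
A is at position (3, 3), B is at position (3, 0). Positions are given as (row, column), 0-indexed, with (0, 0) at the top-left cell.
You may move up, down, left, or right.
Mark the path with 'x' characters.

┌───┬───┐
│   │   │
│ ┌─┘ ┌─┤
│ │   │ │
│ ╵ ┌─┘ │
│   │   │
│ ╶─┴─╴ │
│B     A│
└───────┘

Finding the shortest path from (3, 3) to (3, 0):
Path length: 3 steps
Directions: left → left → left

Solution:

┌───┬───┐
│   │   │
│ ┌─┘ ┌─┤
│ │   │ │
│ ╵ ┌─┘ │
│   │   │
│ ╶─┴─╴ │
│B x x A│
└───────┘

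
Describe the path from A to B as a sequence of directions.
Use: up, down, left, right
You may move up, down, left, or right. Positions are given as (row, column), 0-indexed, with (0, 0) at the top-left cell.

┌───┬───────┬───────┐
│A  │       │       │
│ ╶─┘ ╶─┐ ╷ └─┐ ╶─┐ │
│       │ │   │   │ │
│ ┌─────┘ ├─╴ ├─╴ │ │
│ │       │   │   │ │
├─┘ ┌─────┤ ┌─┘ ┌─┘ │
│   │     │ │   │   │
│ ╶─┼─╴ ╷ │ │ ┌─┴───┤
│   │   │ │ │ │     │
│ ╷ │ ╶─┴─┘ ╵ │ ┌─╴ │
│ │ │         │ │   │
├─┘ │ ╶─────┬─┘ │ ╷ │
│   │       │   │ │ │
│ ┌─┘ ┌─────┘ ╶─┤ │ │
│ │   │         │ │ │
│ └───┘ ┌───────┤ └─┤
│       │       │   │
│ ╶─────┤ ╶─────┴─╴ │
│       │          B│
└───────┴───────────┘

Finding the path and converting it to directions:
Path through cells: (0,0) → (1,0) → (1,1) → (1,2) → (0,2) → (0,3) → (0,4) → (1,4) → (2,4) → (2,3) → (2,2) → (2,1) → (3,1) → (3,0) → (4,0) → (4,1) → (5,1) → (6,1) → (6,0) → (7,0) → (8,0) → (8,1) → (8,2) → (8,3) → (7,3) → (7,4) → (7,5) → (7,6) → (6,6) → (6,7) → (5,7) → (4,7) → (4,8) → (4,9) → (5,9) → (5,8) → (6,8) → (7,8) → (8,8) → (8,9) → (9,9)
Directions: down, right, right, up, right, right, down, down, left, left, left, down, left, down, right, down, down, left, down, down, right, right, right, up, right, right, right, up, right, up, up, right, right, down, left, down, down, down, right, down

Solution:

┌───┬───────┬───────┐
│A  │↱ → ↓  │       │
│ ╶─┘ ╶─┐ ╷ └─┐ ╶─┐ │
│↳ → ↑  │↓│   │   │ │
│ ┌─────┘ ├─╴ ├─╴ │ │
│ │↓ ← ← ↲│   │   │ │
├─┘ ┌─────┤ ┌─┘ ┌─┘ │
│↓ ↲│     │ │   │   │
│ ╶─┼─╴ ╷ │ │ ┌─┴───┤
│↳ ↓│   │ │ │ │↱ → ↓│
│ ╷ │ ╶─┴─┘ ╵ │ ┌─╴ │
│ │↓│         │↑│↓ ↲│
├─┘ │ ╶─────┬─┘ │ ╷ │
│↓ ↲│       │↱ ↑│↓│ │
│ ┌─┘ ┌─────┘ ╶─┤ │ │
│↓│   │↱ → → ↑  │↓│ │
│ └───┘ ┌───────┤ └─┤
│↳ → → ↑│       │↳ ↓│
│ ╶─────┤ ╶─────┴─╴ │
│       │          B│
└───────┴───────────┘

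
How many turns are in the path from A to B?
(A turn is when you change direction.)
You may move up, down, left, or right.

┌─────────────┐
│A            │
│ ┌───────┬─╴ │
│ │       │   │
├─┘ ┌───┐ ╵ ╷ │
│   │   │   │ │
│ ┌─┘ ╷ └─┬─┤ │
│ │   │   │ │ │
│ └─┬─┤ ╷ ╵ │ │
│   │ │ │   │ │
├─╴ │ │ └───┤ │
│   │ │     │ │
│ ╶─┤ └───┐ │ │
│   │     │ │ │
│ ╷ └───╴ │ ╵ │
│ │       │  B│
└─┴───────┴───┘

Directions: right, right, right, right, right, right, down, down, down, down, down, down, down
Number of turns: 1

Solution:

┌─────────────┐
│A → → → → → ↓│
│ ┌───────┬─╴ │
│ │       │  ↓│
├─┘ ┌───┐ ╵ ╷ │
│   │   │   │↓│
│ ┌─┘ ╷ └─┬─┤ │
│ │   │   │ │↓│
│ └─┬─┤ ╷ ╵ │ │
│   │ │ │   │↓│
├─╴ │ │ └───┤ │
│   │ │     │↓│
│ ╶─┤ └───┐ │ │
│   │     │ │↓│
│ ╷ └───╴ │ ╵ │
│ │       │  B│
└─┴───────┴───┘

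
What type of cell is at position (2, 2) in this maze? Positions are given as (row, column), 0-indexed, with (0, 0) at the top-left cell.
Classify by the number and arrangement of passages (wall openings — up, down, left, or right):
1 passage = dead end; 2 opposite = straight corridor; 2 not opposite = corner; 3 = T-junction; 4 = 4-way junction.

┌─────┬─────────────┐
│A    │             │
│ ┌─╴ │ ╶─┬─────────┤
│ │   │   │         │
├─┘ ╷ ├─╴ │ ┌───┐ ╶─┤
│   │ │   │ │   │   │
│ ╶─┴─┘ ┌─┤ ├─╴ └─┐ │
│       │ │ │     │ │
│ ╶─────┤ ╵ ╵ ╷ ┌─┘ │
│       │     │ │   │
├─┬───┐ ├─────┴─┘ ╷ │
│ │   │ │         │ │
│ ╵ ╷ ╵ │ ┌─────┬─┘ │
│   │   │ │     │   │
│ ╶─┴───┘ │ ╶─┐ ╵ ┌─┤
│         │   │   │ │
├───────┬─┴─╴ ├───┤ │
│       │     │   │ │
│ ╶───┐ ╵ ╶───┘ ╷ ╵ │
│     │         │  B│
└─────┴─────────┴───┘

Checking cell at (2, 2):
Number of passages: 1
Cell type: dead end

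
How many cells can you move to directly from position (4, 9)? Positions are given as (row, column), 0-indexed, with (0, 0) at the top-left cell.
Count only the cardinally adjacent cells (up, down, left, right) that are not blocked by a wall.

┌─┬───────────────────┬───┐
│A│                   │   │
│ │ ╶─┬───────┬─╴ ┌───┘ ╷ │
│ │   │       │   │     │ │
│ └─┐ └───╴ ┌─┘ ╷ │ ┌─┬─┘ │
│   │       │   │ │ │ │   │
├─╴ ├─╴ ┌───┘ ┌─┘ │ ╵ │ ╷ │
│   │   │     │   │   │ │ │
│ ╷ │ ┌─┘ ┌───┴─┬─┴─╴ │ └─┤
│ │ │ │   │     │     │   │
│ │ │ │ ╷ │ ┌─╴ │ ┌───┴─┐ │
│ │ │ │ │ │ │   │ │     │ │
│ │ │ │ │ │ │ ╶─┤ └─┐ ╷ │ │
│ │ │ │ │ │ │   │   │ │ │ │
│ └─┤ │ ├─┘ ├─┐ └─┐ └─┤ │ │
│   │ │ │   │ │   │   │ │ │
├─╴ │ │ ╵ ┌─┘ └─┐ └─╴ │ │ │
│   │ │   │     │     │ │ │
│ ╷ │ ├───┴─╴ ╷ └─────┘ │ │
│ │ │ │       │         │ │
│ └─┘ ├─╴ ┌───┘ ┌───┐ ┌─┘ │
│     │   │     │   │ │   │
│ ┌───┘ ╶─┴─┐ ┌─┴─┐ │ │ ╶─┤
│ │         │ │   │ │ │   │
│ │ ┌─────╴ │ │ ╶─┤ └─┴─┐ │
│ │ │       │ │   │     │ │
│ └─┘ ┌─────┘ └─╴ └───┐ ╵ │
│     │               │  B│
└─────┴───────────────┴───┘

Checking passable neighbors of (4, 9):
Neighbors: (4, 8), (4, 10)
Count: 2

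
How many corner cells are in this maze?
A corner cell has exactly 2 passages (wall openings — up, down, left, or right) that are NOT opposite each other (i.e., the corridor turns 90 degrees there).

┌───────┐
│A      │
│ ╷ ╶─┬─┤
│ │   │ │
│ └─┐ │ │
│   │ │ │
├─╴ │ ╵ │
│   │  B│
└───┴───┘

Counting corner cells (2 non-opposite passages):
Total corners: 8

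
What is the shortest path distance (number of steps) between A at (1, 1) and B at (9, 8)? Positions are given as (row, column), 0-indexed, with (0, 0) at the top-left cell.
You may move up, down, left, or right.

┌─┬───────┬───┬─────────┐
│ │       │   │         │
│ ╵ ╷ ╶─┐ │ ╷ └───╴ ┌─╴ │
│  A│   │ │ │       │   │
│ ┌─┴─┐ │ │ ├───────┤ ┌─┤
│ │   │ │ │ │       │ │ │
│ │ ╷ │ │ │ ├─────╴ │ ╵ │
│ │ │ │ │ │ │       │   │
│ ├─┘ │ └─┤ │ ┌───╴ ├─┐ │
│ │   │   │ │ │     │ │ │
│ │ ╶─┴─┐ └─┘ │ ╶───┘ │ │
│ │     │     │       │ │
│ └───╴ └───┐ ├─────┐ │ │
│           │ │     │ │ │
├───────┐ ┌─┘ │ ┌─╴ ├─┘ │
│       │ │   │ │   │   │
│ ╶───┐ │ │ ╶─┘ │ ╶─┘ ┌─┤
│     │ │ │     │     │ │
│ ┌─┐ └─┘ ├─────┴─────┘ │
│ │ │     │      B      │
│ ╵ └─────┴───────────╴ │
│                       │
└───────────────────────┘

Finding path from (1, 1) to (9, 8):
Path: (1,1) → (1,0) → (2,0) → (3,0) → (4,0) → (5,0) → (6,0) → (6,1) → (6,2) → (6,3) → (6,4) → (7,4) → (8,4) → (9,4) → (9,3) → (9,2) → (8,2) → (8,1) → (8,0) → (9,0) → (10,0) → (10,1) → (10,2) → (10,3) → (10,4) → (10,5) → (10,6) → (10,7) → (10,8) → (10,9) → (10,10) → (10,11) → (9,11) → (9,10) → (9,9) → (9,8)
Distance: 35 steps

Solution:

┌─┬───────┬───┬─────────┐
│ │       │   │         │
│ ╵ ╷ ╶─┐ │ ╷ └───╴ ┌─╴ │
│↓ A│   │ │ │       │   │
│ ┌─┴─┐ │ │ ├───────┤ ┌─┤
│↓│   │ │ │ │       │ │ │
│ │ ╷ │ │ │ ├─────╴ │ ╵ │
│↓│ │ │ │ │ │       │   │
│ ├─┘ │ └─┤ │ ┌───╴ ├─┐ │
│↓│   │   │ │ │     │ │ │
│ │ ╶─┴─┐ └─┘ │ ╶───┘ │ │
│↓│     │     │       │ │
│ └───╴ └───┐ ├─────┐ │ │
│↳ → → → ↓  │ │     │ │ │
├───────┐ ┌─┘ │ ┌─╴ ├─┘ │
│       │↓│   │ │   │   │
│ ╶───┐ │ │ ╶─┘ │ ╶─┘ ┌─┤
│↓ ← ↰│ │↓│     │     │ │
│ ┌─┐ └─┘ ├─────┴─────┘ │
│↓│ │↑ ← ↲│      B ← ← ↰│
│ ╵ └─────┴───────────╴ │
│↳ → → → → → → → → → → ↑│
└───────────────────────┘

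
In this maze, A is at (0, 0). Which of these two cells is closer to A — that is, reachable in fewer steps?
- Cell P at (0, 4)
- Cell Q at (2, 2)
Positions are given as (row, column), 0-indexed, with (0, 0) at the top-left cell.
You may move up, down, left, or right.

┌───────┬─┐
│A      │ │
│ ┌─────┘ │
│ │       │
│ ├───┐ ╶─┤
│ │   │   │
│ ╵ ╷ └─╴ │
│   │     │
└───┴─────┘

Shortest path A → P at (0, 4): 14 steps
Shortest path A → Q at (2, 2): 6 steps

Q is closer (6 steps vs 14 steps).

Path to P:

┌───────┬─┐
│A      │P│
│ ┌─────┘ │
│↓│    ↱ ↑│
│ ├───┐ ╶─┤
│↓│↱ ↓│↑ ↰│
│ ╵ ╷ └─╴ │
│↳ ↑│↳ → ↑│
└───┴─────┘

Path to Q:

┌───────┬─┐
│A      │ │
│ ┌─────┘ │
│↓│       │
│ ├───┐ ╶─┤
│↓│↱ Q│   │
│ ╵ ╷ └─╴ │
│↳ ↑│     │
└───┴─────┘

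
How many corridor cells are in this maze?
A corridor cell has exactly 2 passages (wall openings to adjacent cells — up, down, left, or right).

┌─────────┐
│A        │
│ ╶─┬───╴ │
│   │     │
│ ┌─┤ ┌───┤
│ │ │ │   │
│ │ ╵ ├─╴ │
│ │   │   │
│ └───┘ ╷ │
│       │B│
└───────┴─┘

Counting cells with exactly 2 passages:
Total corridor cells: 19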